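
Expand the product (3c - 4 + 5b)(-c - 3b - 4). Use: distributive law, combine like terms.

(3c - 4 + 5b)(-c - 3b - 4)
= -3c^2 - 9bc - 12c + 4c + 12b + 16 - 5bc - 15b^2 - 20b    [distributive law]
= -3c^2 - 14bc - 8c - 8b + 16 - 15b^2    [combine like terms]

-3c^2 - 14bc - 8c - 8b + 16 - 15b^2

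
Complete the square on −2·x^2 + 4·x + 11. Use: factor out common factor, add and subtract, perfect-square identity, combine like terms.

−2·x^2 + 4·x + 11
= −2(x^2 − 2·x) + 11    [factor out -2 from the x-terms]
= −2(x^2 − 2·x + 1 − 1) + 11    [add and subtract 1 inside the bracket]
= −2(x − 1)^2 + 2 + 11    [perfect-square identity]
= −2(x − 1)^2 + 13    [combine constants]

−2(x − 1)^2 + 13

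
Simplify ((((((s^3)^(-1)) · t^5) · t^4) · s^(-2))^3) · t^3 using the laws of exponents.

s^(-15)t^30

((((((s^3)^(-1)) · t^5) · t^4) · s^(-2))^3) · t^3
= ((((((s^3)^(-1)) · t^5) · t^4)^3) · ((s^(-2))^3)) · t^3    [power of a product]
= ((((((s^3)^(-1)) · t^5)^3) · ((t^4)^3)) · ((s^(-2))^3)) · t^3    [power of a product]
= ((((((s^3)^(-1))^3) · ((t^5)^3)) · ((t^4)^3)) · ((s^(-2))^3)) · t^3    [power of a product]
= (((((s^3)^(-3)) · ((t^5)^3)) · ((t^4)^3)) · ((s^(-2))^3)) · t^3    [power of a power]
= (((s^(-9) · ((t^5)^3)) · ((t^4)^3)) · ((s^(-2))^3)) · t^3    [power of a power]
= (((s^(-9) · t^15) · ((t^4)^3)) · ((s^(-2))^3)) · t^3    [power of a power]
= (((s^(-9) · t^15) · t^12) · ((s^(-2))^3)) · t^3    [power of a power]
= (((s^(-9) · t^15) · t^12) · s^(-6)) · t^3    [power of a power]
= s^(-15)t^30    [product of powers]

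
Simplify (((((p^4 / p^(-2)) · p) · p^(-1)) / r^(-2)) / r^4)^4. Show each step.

p^24·r^(-8)

(((((p^4 / p^(-2)) · p) · p^(-1)) / r^(-2)) / r^4)^4
= (((((p^4 / p^(-2)) · p) · p^(-1)) / r^(-2))^4) / ((r^4)^4)    [power of a quotient]
= (((((p^4 / p^(-2)) · p) · p^(-1))^4) / ((r^(-2))^4)) / ((r^4)^4)    [power of a quotient]
= (((((p^4 / p^(-2)) · p)^4) · ((p^(-1))^4)) / ((r^(-2))^4)) / ((r^4)^4)    [power of a product]
= (((((p^4 / p^(-2))^4) · (p^4)) · ((p^(-1))^4)) / ((r^(-2))^4)) / ((r^4)^4)    [power of a product]
= ((((((p^4)^4) / ((p^(-2))^4)) · (p^4)) · ((p^(-1))^4)) / ((r^(-2))^4)) / ((r^4)^4)    [power of a quotient]
= ((((p^16 / ((p^(-2))^4)) · (p^4)) · ((p^(-1))^4)) / ((r^(-2))^4)) / ((r^4)^4)    [power of a power]
= ((((p^16 / p^(-8)) · (p^4)) · ((p^(-1))^4)) / ((r^(-2))^4)) / ((r^4)^4)    [power of a power]
= (((p^24 · (p^4)) · ((p^(-1))^4)) / ((r^(-2))^4)) / ((r^4)^4)    [quotient of powers]
= ((p^28 · ((p^(-1))^4)) / ((r^(-2))^4)) / ((r^4)^4)    [product of powers]
= ((p^28 · p^(-4)) / ((r^(-2))^4)) / ((r^4)^4)    [power of a power]
= (p^24 / ((r^(-2))^4)) / ((r^4)^4)    [product of powers]
= (p^24 / r^(-8)) / ((r^4)^4)    [power of a power]
= (p^24 / r^(-8)) / r^16    [power of a power]
= p^24·r^(-8)    [quotient of powers; product of powers]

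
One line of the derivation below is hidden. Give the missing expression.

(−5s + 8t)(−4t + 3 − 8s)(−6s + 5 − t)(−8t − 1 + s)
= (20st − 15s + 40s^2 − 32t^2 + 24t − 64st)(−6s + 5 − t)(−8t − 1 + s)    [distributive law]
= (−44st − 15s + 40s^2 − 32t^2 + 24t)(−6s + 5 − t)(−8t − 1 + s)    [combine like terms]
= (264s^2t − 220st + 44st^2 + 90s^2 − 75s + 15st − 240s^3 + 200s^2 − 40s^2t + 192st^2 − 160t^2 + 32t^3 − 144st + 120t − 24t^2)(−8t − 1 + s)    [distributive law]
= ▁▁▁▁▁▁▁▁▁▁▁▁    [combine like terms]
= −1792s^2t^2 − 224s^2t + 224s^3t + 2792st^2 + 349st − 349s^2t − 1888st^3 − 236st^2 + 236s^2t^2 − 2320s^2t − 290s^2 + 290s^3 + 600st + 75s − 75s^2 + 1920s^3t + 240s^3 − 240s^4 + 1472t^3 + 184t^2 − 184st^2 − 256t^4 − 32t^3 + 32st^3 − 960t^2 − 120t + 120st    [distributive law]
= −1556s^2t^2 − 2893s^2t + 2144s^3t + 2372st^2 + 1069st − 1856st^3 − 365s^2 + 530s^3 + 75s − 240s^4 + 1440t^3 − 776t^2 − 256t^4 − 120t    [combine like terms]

After combine like terms, the bracketed line is:

(224s^2t − 349st + 236st^2 + 290s^2 − 75s − 240s^3 − 184t^2 + 32t^3 + 120t)(−8t − 1 + s)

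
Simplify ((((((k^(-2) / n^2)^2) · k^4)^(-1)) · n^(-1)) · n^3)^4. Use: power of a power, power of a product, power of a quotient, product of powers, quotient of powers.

n^24

((((((k^(-2) / n^2)^2) · k^4)^(-1)) · n^(-1)) · n^3)^4
= ((((((k^(-2) / n^2)^2) · k^4)^(-1)) · n^(-1))^4) · ((n^3)^4)    [power of a product]
= ((((((k^(-2) / n^2)^2) · k^4)^(-1))^4) · ((n^(-1))^4)) · ((n^3)^4)    [power of a product]
= (((((k^(-2) / n^2)^2) · k^4)^(-4)) · ((n^(-1))^4)) · ((n^3)^4)    [power of a power]
= (((((k^(-2) / n^2)^2)^(-4)) · ((k^4)^(-4))) · ((n^(-1))^4)) · ((n^3)^4)    [power of a product]
= ((((k^(-2) / n^2)^(-8)) · ((k^4)^(-4))) · ((n^(-1))^4)) · ((n^3)^4)    [power of a power]
= (((((k^(-2))^(-8)) / ((n^2)^(-8))) · ((k^4)^(-4))) · ((n^(-1))^4)) · ((n^3)^4)    [power of a quotient]
= (((k^16 / ((n^2)^(-8))) · ((k^4)^(-4))) · ((n^(-1))^4)) · ((n^3)^4)    [power of a power]
= (((k^16 / n^(-16)) · ((k^4)^(-4))) · ((n^(-1))^4)) · ((n^3)^4)    [power of a power]
= (((k^16 / n^(-16)) · k^(-16)) · ((n^(-1))^4)) · ((n^3)^4)    [power of a power]
= (((k^16 / n^(-16)) · k^(-16)) · n^(-4)) · ((n^3)^4)    [power of a power]
= (((k^16 / n^(-16)) · k^(-16)) · n^(-4)) · n^12    [power of a power]
= n^24    [quotient of powers; product of powers]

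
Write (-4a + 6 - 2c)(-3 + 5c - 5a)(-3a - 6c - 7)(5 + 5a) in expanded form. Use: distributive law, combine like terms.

(-4a + 6 - 2c)(-3 + 5c - 5a)(-3a - 6c - 7)(5 + 5a)
= (12a - 20ac + 20a^2 - 18 + 30c - 30a + 6c - 10c^2 + 10ac)(-3a - 6c - 7)(5 + 5a)    [distributive law]
= (-18a - 10ac + 20a^2 - 18 + 36c - 10c^2)(-3a - 6c - 7)(5 + 5a)    [combine like terms]
= (54a^2 + 108ac + 126a + 30a^2c + 60ac^2 + 70ac - 60a^3 - 120a^2c - 140a^2 + 54a + 108c + 126 - 108ac - 216c^2 - 252c + 30ac^2 + 60c^3 + 70c^2)(5 + 5a)    [distributive law]
= (-86a^2 + 70ac + 180a - 90a^2c + 90ac^2 - 60a^3 - 144c + 126 - 146c^2 + 60c^3)(5 + 5a)    [combine like terms]
= -430a^2 - 430a^3 + 350ac + 350a^2c + 900a + 900a^2 - 450a^2c - 450a^3c + 450ac^2 + 450a^2c^2 - 300a^3 - 300a^4 - 720c - 720ac + 630 + 630a - 730c^2 - 730ac^2 + 300c^3 + 300ac^3    [distributive law]
= 470a^2 - 730a^3 - 370ac - 100a^2c + 1530a - 450a^3c - 280ac^2 + 450a^2c^2 - 300a^4 - 720c + 630 - 730c^2 + 300c^3 + 300ac^3    [combine like terms]

470a^2 - 730a^3 - 370ac - 100a^2c + 1530a - 450a^3c - 280ac^2 + 450a^2c^2 - 300a^4 - 720c + 630 - 730c^2 + 300c^3 + 300ac^3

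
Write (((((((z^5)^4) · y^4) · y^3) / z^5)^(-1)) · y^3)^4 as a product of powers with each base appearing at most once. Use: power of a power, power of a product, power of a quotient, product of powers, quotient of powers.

y^(-16)·z^(-60)

(((((((z^5)^4) · y^4) · y^3) / z^5)^(-1)) · y^3)^4
= (((((((z^5)^4) · y^4) · y^3) / z^5)^(-1))^4) · ((y^3)^4)    [power of a product]
= ((((((z^5)^4) · y^4) · y^3) / z^5)^(-4)) · ((y^3)^4)    [power of a power]
= ((((((z^5)^4) · y^4) · y^3)^(-4)) / ((z^5)^(-4))) · ((y^3)^4)    [power of a quotient]
= ((((((z^5)^4) · y^4)^(-4)) · ((y^3)^(-4))) / ((z^5)^(-4))) · ((y^3)^4)    [power of a product]
= ((((((z^5)^4)^(-4)) · ((y^4)^(-4))) · ((y^3)^(-4))) / ((z^5)^(-4))) · ((y^3)^4)    [power of a product]
= (((((z^5)^(-16)) · ((y^4)^(-4))) · ((y^3)^(-4))) / ((z^5)^(-4))) · ((y^3)^4)    [power of a power]
= (((z^(-80) · ((y^4)^(-4))) · ((y^3)^(-4))) / ((z^5)^(-4))) · ((y^3)^4)    [power of a power]
= (((z^(-80) · y^(-16)) · ((y^3)^(-4))) / ((z^5)^(-4))) · ((y^3)^4)    [power of a power]
= (((z^(-80) · y^(-16)) · y^(-12)) / ((z^5)^(-4))) · ((y^3)^4)    [power of a power]
= (((z^(-80) · y^(-16)) · y^(-12)) / z^(-20)) · ((y^3)^4)    [power of a power]
= (((z^(-80) · y^(-16)) · y^(-12)) / z^(-20)) · y^12    [power of a power]
= y^(-16)·z^(-60)    [quotient of powers; product of powers]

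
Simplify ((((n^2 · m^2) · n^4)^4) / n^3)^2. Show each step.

m^16·n^42

((((n^2 · m^2) · n^4)^4) / n^3)^2
= ((((n^2 · m^2) · n^4)^4)^2) / ((n^3)^2)    [power of a quotient]
= (((n^2 · m^2) · n^4)^8) / ((n^3)^2)    [power of a power]
= (((n^2 · m^2)^8) · ((n^4)^8)) / ((n^3)^2)    [power of a product]
= ((((n^2)^8) · ((m^2)^8)) · ((n^4)^8)) / ((n^3)^2)    [power of a product]
= ((n^16 · ((m^2)^8)) · ((n^4)^8)) / ((n^3)^2)    [power of a power]
= ((n^16 · m^16) · ((n^4)^8)) / ((n^3)^2)    [power of a power]
= ((n^16 · m^16) · n^32) / ((n^3)^2)    [power of a power]
= ((n^16 · m^16) · n^32) / n^6    [power of a power]
= m^16·n^42    [quotient of powers; product of powers]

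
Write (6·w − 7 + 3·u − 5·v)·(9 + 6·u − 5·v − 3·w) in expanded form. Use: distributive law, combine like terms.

75·w + 27·u·w − 15·v·w − 18·w^2 − 63 − 15·u − 10·v + 18·u^2 − 45·u·v + 25·v^2

(6·w − 7 + 3·u − 5·v)·(9 + 6·u − 5·v − 3·w)
= 54·w + 36·u·w − 30·v·w − 18·w^2 − 63 − 42·u + 35·v + 21·w + 27·u + 18·u^2 − 15·u·v − 9·u·w − 45·v − 30·u·v + 25·v^2 + 15·v·w    [distributive law]
= 75·w + 27·u·w − 15·v·w − 18·w^2 − 63 − 15·u − 10·v + 18·u^2 − 45·u·v + 25·v^2    [combine like terms]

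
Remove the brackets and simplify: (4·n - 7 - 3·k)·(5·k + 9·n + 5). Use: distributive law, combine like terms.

(4·n - 7 - 3·k)·(5·k + 9·n + 5)
= 20·k·n + 36·n^2 + 20·n - 35·k - 63·n - 35 - 15·k^2 - 27·k·n - 15·k    [distributive law]
= -7·k·n + 36·n^2 - 43·n - 50·k - 35 - 15·k^2    [combine like terms]

-7·k·n + 36·n^2 - 43·n - 50·k - 35 - 15·k^2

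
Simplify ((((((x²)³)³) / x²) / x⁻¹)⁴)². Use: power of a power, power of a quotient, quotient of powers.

((((((x²)³)³) / x²) / x⁻¹)⁴)²
= (((((x²)³)³) / x²) / x⁻¹)⁸    [power of a power]
= (((((x²)³)³) / x²)⁸) / ((x⁻¹)⁸)    [power of a quotient]
= (((((x²)³)³)⁸) / ((x²)⁸)) / ((x⁻¹)⁸)    [power of a quotient]
= ((((x²)³)²⁴) / ((x²)⁸)) / ((x⁻¹)⁸)    [power of a power]
= (((x²)⁷²) / ((x²)⁸)) / ((x⁻¹)⁸)    [power of a power]
= (x¹⁴⁴ / ((x²)⁸)) / ((x⁻¹)⁸)    [power of a power]
= (x¹⁴⁴ / x¹⁶) / ((x⁻¹)⁸)    [power of a power]
= x¹²⁸ / ((x⁻¹)⁸)    [quotient of powers]
= x¹²⁸ / x⁻⁸    [power of a power]
= x¹³⁶    [quotient of powers]

x¹³⁶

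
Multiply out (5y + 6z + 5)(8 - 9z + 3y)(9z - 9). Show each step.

738yz - 495y - 243yz^2 + 135y^2z - 135y^2 + 513z^2 + 333z - 486z^3 - 360

(5y + 6z + 5)(8 - 9z + 3y)(9z - 9)
= (40y - 45yz + 15y^2 + 48z - 54z^2 + 18yz + 40 - 45z + 15y)(9z - 9)    [distributive law]
= (55y - 27yz + 15y^2 + 3z - 54z^2 + 40)(9z - 9)    [combine like terms]
= 495yz - 495y - 243yz^2 + 243yz + 135y^2z - 135y^2 + 27z^2 - 27z - 486z^3 + 486z^2 + 360z - 360    [distributive law]
= 738yz - 495y - 243yz^2 + 135y^2z - 135y^2 + 513z^2 + 333z - 486z^3 - 360    [combine like terms]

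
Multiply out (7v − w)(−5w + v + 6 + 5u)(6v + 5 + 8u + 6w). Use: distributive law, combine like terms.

(7v − w)(−5w + v + 6 + 5u)(6v + 5 + 8u + 6w)
= (−35vw + 7v^2 + 42v + 35uv + 5w^2 − vw − 6w − 5uw)(6v + 5 + 8u + 6w)    [distributive law]
= (−36vw + 7v^2 + 42v + 35uv + 5w^2 − 6w − 5uw)(6v + 5 + 8u + 6w)    [combine like terms]
= −216v^2w − 180vw − 288uvw − 216vw^2 + 42v^3 + 35v^2 + 56uv^2 + 42v^2w + 252v^2 + 210v + 336uv + 252vw + 210uv^2 + 175uv + 280u^2v + 210uvw + 30vw^2 + 25w^2 + 40uw^2 + 30w^3 − 36vw − 30w − 48uw − 36w^2 − 30uvw − 25uw − 40u^2w − 30uw^2    [distributive law]
= −174v^2w + 36vw − 108uvw − 186vw^2 + 42v^3 + 287v^2 + 266uv^2 + 210v + 511uv + 280u^2v − 11w^2 + 10uw^2 + 30w^3 − 30w − 73uw − 40u^2w    [combine like terms]

−174v^2w + 36vw − 108uvw − 186vw^2 + 42v^3 + 287v^2 + 266uv^2 + 210v + 511uv + 280u^2v − 11w^2 + 10uw^2 + 30w^3 − 30w − 73uw − 40u^2w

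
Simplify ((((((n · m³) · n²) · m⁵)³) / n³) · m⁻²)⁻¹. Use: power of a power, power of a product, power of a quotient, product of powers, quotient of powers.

((((((n · m³) · n²) · m⁵)³) / n³) · m⁻²)⁻¹
= ((((((n · m³) · n²) · m⁵)³) / n³)⁻¹) · ((m⁻²)⁻¹)    [power of a product]
= ((((((n · m³) · n²) · m⁵)³)⁻¹) / ((n³)⁻¹)) · ((m⁻²)⁻¹)    [power of a quotient]
= (((((n · m³) · n²) · m⁵)⁻³) / ((n³)⁻¹)) · ((m⁻²)⁻¹)    [power of a power]
= (((((n · m³) · n²)⁻³) · ((m⁵)⁻³)) / ((n³)⁻¹)) · ((m⁻²)⁻¹)    [power of a product]
= (((((n · m³)⁻³) · ((n²)⁻³)) · ((m⁵)⁻³)) / ((n³)⁻¹)) · ((m⁻²)⁻¹)    [power of a product]
= (((((n⁻³) · ((m³)⁻³)) · ((n²)⁻³)) · ((m⁵)⁻³)) / ((n³)⁻¹)) · ((m⁻²)⁻¹)    [power of a product]
= ((((n⁻³ · m⁻⁹) · ((n²)⁻³)) · ((m⁵)⁻³)) / ((n³)⁻¹)) · ((m⁻²)⁻¹)    [power of a power]
= ((((n⁻³ · m⁻⁹) · n⁻⁶) · ((m⁵)⁻³)) / ((n³)⁻¹)) · ((m⁻²)⁻¹)    [power of a power]
= ((((n⁻³ · m⁻⁹) · n⁻⁶) · m⁻¹⁵) / ((n³)⁻¹)) · ((m⁻²)⁻¹)    [power of a power]
= ((((n⁻³ · m⁻⁹) · n⁻⁶) · m⁻¹⁵) / n⁻³) · ((m⁻²)⁻¹)    [power of a power]
= ((((n⁻³ · m⁻⁹) · n⁻⁶) · m⁻¹⁵) / n⁻³) · m²    [power of a power]
= m⁻²²n⁻⁶    [quotient of powers; product of powers]

m⁻²²n⁻⁶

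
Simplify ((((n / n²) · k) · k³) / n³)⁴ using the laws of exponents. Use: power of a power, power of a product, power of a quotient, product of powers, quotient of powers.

k¹⁶·n⁻¹⁶

((((n / n²) · k) · k³) / n³)⁴
= ((((n / n²) · k) · k³)⁴) / ((n³)⁴)    [power of a quotient]
= ((((n / n²) · k)⁴) · ((k³)⁴)) / ((n³)⁴)    [power of a product]
= ((((n / n²)⁴) · (k⁴)) · ((k³)⁴)) / ((n³)⁴)    [power of a product]
= ((((n⁴) / ((n²)⁴)) · (k⁴)) · ((k³)⁴)) / ((n³)⁴)    [power of a quotient]
= (((n⁴ / n⁸) · (k⁴)) · ((k³)⁴)) / ((n³)⁴)    [power of a power]
= ((n⁻⁴ · (k⁴)) · ((k³)⁴)) / ((n³)⁴)    [quotient of powers]
= ((n⁻⁴ · k⁴) · k¹²) / ((n³)⁴)    [power of a power]
= ((n⁻⁴ · k⁴) · k¹²) / n¹²    [power of a power]
= k¹⁶·n⁻¹⁶    [quotient of powers; product of powers]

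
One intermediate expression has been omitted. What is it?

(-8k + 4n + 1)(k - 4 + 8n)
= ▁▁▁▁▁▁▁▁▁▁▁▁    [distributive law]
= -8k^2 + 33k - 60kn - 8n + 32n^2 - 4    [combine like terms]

Applying distributive law to the line above:

-8k^2 + 32k - 64kn + 4kn - 16n + 32n^2 + k - 4 + 8n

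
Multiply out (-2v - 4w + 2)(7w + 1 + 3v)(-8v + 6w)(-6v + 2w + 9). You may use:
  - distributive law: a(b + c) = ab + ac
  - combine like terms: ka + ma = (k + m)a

(-2v - 4w + 2)(7w + 1 + 3v)(-8v + 6w)(-6v + 2w + 9)
= (-14vw - 2v - 6v^2 - 28w^2 - 4w - 12vw + 14w + 2 + 6v)(-8v + 6w)(-6v + 2w + 9)    [distributive law]
= (-26vw + 4v - 6v^2 - 28w^2 + 10w + 2)(-8v + 6w)(-6v + 2w + 9)    [combine like terms]
= (208v^2w - 156vw^2 - 32v^2 + 24vw + 48v^3 - 36v^2w + 224vw^2 - 168w^3 - 80vw + 60w^2 - 16v + 12w)(-6v + 2w + 9)    [distributive law]
= (172v^2w + 68vw^2 - 32v^2 - 56vw + 48v^3 - 168w^3 + 60w^2 - 16v + 12w)(-6v + 2w + 9)    [combine like terms]
= -1032v^3w + 344v^2w^2 + 1548v^2w - 408v^2w^2 + 136vw^3 + 612vw^2 + 192v^3 - 64v^2w - 288v^2 + 336v^2w - 112vw^2 - 504vw - 288v^4 + 96v^3w + 432v^3 + 1008vw^3 - 336w^4 - 1512w^3 - 360vw^2 + 120w^3 + 540w^2 + 96v^2 - 32vw - 144v - 72vw + 24w^2 + 108w    [distributive law]
= -936v^3w - 64v^2w^2 + 1820v^2w + 1144vw^3 + 140vw^2 + 624v^3 - 192v^2 - 608vw - 288v^4 - 336w^4 - 1392w^3 + 564w^2 - 144v + 108w    [combine like terms]

-936v^3w - 64v^2w^2 + 1820v^2w + 1144vw^3 + 140vw^2 + 624v^3 - 192v^2 - 608vw - 288v^4 - 336w^4 - 1392w^3 + 564w^2 - 144v + 108w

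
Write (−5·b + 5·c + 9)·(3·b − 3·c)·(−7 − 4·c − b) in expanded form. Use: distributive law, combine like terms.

(−5·b + 5·c + 9)·(3·b − 3·c)·(−7 − 4·c − b)
= (−15·b^2 + 15·b·c + 15·b·c − 15·c^2 + 27·b − 27·c)·(−7 − 4·c − b)    [distributive law]
= (−15·b^2 + 30·b·c − 15·c^2 + 27·b − 27·c)·(−7 − 4·c − b)    [combine like terms]
= 105·b^2 + 60·b^2·c + 15·b^3 − 210·b·c − 120·b·c^2 − 30·b^2·c + 105·c^2 + 60·c^3 + 15·b·c^2 − 189·b − 108·b·c − 27·b^2 + 189·c + 108·c^2 + 27·b·c    [distributive law]
= 78·b^2 + 30·b^2·c + 15·b^3 − 291·b·c − 105·b·c^2 + 213·c^2 + 60·c^3 − 189·b + 189·c    [combine like terms]

78·b^2 + 30·b^2·c + 15·b^3 − 291·b·c − 105·b·c^2 + 213·c^2 + 60·c^3 − 189·b + 189·c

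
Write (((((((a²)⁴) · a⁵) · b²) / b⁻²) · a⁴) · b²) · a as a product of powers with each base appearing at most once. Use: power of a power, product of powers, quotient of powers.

a¹⁸b⁶

(((((((a²)⁴) · a⁵) · b²) / b⁻²) · a⁴) · b²) · a
= (((((a⁸ · a⁵) · b²) / b⁻²) · a⁴) · b²) · a    [power of a power]
= ((((a¹³ · b²) / b⁻²) · a⁴) · b²) · a    [product of powers]
= a¹⁸b⁶    [quotient of powers; product of powers]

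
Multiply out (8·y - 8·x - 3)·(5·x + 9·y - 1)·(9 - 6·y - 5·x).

-71·x·y - 168·x·y² + 400·x²·y + 858·y² - 432·y³ - 333·y - 325·x² + 200·x³ - 78·x + 27

(8·y - 8·x - 3)·(5·x + 9·y - 1)·(9 - 6·y - 5·x)
= (40·x·y + 72·y² - 8·y - 40·x² - 72·x·y + 8·x - 15·x - 27·y + 3)·(9 - 6·y - 5·x)    [distributive law]
= (-32·x·y + 72·y² - 35·y - 40·x² - 7·x + 3)·(9 - 6·y - 5·x)    [combine like terms]
= -288·x·y + 192·x·y² + 160·x²·y + 648·y² - 432·y³ - 360·x·y² - 315·y + 210·y² + 175·x·y - 360·x² + 240·x²·y + 200·x³ - 63·x + 42·x·y + 35·x² + 27 - 18·y - 15·x    [distributive law]
= -71·x·y - 168·x·y² + 400·x²·y + 858·y² - 432·y³ - 333·y - 325·x² + 200·x³ - 78·x + 27    [combine like terms]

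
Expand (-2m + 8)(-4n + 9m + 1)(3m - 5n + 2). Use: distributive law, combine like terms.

(-2m + 8)(-4n + 9m + 1)(3m - 5n + 2)
= (8mn - 18m^2 - 2m - 32n + 72m + 8)(3m - 5n + 2)    [distributive law]
= (8mn - 18m^2 + 70m - 32n + 8)(3m - 5n + 2)    [combine like terms]
= 24m^2n - 40mn^2 + 16mn - 54m^3 + 90m^2n - 36m^2 + 210m^2 - 350mn + 140m - 96mn + 160n^2 - 64n + 24m - 40n + 16    [distributive law]
= 114m^2n - 40mn^2 - 430mn - 54m^3 + 174m^2 + 164m + 160n^2 - 104n + 16    [combine like terms]

114m^2n - 40mn^2 - 430mn - 54m^3 + 174m^2 + 164m + 160n^2 - 104n + 16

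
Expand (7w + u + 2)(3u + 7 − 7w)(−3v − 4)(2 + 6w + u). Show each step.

−423uvw − 105uvw^2 − 96u^2vw − 564uw − 140uw^2 − 128u^2w − 462vw − 336vw^2 − 616w − 448w^2 + 882vw^3 + 1176w^3 − 57u^2v − 9u^3v − 76u^2 − 12u^3 − 120uv − 160u − 84v − 112

(7w + u + 2)(3u + 7 − 7w)(−3v − 4)(2 + 6w + u)
= (21uw + 49w − 49w^2 + 3u^2 + 7u − 7uw + 6u + 14 − 14w)(−3v − 4)(2 + 6w + u)    [distributive law]
= (14uw + 35w − 49w^2 + 3u^2 + 13u + 14)(−3v − 4)(2 + 6w + u)    [combine like terms]
= (−42uvw − 56uw − 105vw − 140w + 147vw^2 + 196w^2 − 9u^2v − 12u^2 − 39uv − 52u − 42v − 56)(2 + 6w + u)    [distributive law]
= −84uvw − 252uvw^2 − 42u^2vw − 112uw − 336uw^2 − 56u^2w − 210vw − 630vw^2 − 105uvw − 280w − 840w^2 − 140uw + 294vw^2 + 882vw^3 + 147uvw^2 + 392w^2 + 1176w^3 + 196uw^2 − 18u^2v − 54u^2vw − 9u^3v − 24u^2 − 72u^2w − 12u^3 − 78uv − 234uvw − 39u^2v − 104u − 312uw − 52u^2 − 84v − 252vw − 42uv − 112 − 336w − 56u    [distributive law]
= −423uvw − 105uvw^2 − 96u^2vw − 564uw − 140uw^2 − 128u^2w − 462vw − 336vw^2 − 616w − 448w^2 + 882vw^3 + 1176w^3 − 57u^2v − 9u^3v − 76u^2 − 12u^3 − 120uv − 160u − 84v − 112    [combine like terms]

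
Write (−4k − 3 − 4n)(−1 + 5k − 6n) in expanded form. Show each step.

(−4k − 3 − 4n)(−1 + 5k − 6n)
= 4k − 20k^2 + 24kn + 3 − 15k + 18n + 4n − 20kn + 24n^2    [distributive law]
= −11k − 20k^2 + 4kn + 3 + 22n + 24n^2    [combine like terms]

−11k − 20k^2 + 4kn + 3 + 22n + 24n^2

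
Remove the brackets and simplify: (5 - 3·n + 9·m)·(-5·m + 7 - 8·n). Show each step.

(5 - 3·n + 9·m)·(-5·m + 7 - 8·n)
= -25·m + 35 - 40·n + 15·m·n - 21·n + 24·n² - 45·m² + 63·m - 72·m·n    [distributive law]
= 38·m + 35 - 61·n - 57·m·n + 24·n² - 45·m²    [combine like terms]

38·m + 35 - 61·n - 57·m·n + 24·n² - 45·m²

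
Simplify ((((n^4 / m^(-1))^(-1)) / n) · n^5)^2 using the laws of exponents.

m^(-2)

((((n^4 / m^(-1))^(-1)) / n) · n^5)^2
= ((((n^4 / m^(-1))^(-1)) / n)^2) · ((n^5)^2)    [power of a product]
= ((((n^4 / m^(-1))^(-1))^2) / (n^2)) · ((n^5)^2)    [power of a quotient]
= (((n^4 / m^(-1))^(-2)) / (n^2)) · ((n^5)^2)    [power of a power]
= ((((n^4)^(-2)) / ((m^(-1))^(-2))) / (n^2)) · ((n^5)^2)    [power of a quotient]
= ((n^(-8) / ((m^(-1))^(-2))) / (n^2)) · ((n^5)^2)    [power of a power]
= ((n^(-8) / m^2) / (n^2)) · ((n^5)^2)    [power of a power]
= ((n^(-8) / m^2) / n^2) · n^10    [power of a power]
= m^(-2)    [quotient of powers; product of powers]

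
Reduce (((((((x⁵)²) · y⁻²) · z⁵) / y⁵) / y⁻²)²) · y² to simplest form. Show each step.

(((((((x⁵)²) · y⁻²) · z⁵) / y⁵) / y⁻²)²) · y²
= (((((((x⁵)²) · y⁻²) · z⁵) / y⁵)²) / ((y⁻²)²)) · y²    [power of a quotient]
= (((((((x⁵)²) · y⁻²) · z⁵)²) / ((y⁵)²)) / ((y⁻²)²)) · y²    [power of a quotient]
= (((((((x⁵)²) · y⁻²)²) · ((z⁵)²)) / ((y⁵)²)) / ((y⁻²)²)) · y²    [power of a product]
= (((((((x⁵)²)²) · ((y⁻²)²)) · ((z⁵)²)) / ((y⁵)²)) / ((y⁻²)²)) · y²    [power of a product]
= ((((((x⁵)⁴) · ((y⁻²)²)) · ((z⁵)²)) / ((y⁵)²)) / ((y⁻²)²)) · y²    [power of a power]
= ((((x²⁰ · ((y⁻²)²)) · ((z⁵)²)) / ((y⁵)²)) / ((y⁻²)²)) · y²    [power of a power]
= ((((x²⁰ · y⁻⁴) · ((z⁵)²)) / ((y⁵)²)) / ((y⁻²)²)) · y²    [power of a power]
= ((((x²⁰ · y⁻⁴) · z¹⁰) / ((y⁵)²)) / ((y⁻²)²)) · y²    [power of a power]
= ((((x²⁰ · y⁻⁴) · z¹⁰) / y¹⁰) / ((y⁻²)²)) · y²    [power of a power]
= ((((x²⁰ · y⁻⁴) · z¹⁰) / y¹⁰) / y⁻⁴) · y²    [power of a power]
= x²⁰y⁻⁸z¹⁰    [quotient of powers; product of powers]

x²⁰y⁻⁸z¹⁰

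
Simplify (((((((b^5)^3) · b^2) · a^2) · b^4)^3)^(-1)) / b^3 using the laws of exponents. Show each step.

(((((((b^5)^3) · b^2) · a^2) · b^4)^3)^(-1)) / b^3
= ((((((b^5)^3) · b^2) · a^2) · b^4)^(-3)) / b^3    [power of a power]
= ((((((b^5)^3) · b^2) · a^2)^(-3)) · ((b^4)^(-3))) / b^3    [power of a product]
= ((((((b^5)^3) · b^2)^(-3)) · ((a^2)^(-3))) · ((b^4)^(-3))) / b^3    [power of a product]
= ((((((b^5)^3)^(-3)) · ((b^2)^(-3))) · ((a^2)^(-3))) · ((b^4)^(-3))) / b^3    [power of a product]
= (((((b^5)^(-9)) · ((b^2)^(-3))) · ((a^2)^(-3))) · ((b^4)^(-3))) / b^3    [power of a power]
= (((b^(-45) · ((b^2)^(-3))) · ((a^2)^(-3))) · ((b^4)^(-3))) / b^3    [power of a power]
= (((b^(-45) · b^(-6)) · ((a^2)^(-3))) · ((b^4)^(-3))) / b^3    [power of a power]
= ((b^(-51) · ((a^2)^(-3))) · ((b^4)^(-3))) / b^3    [product of powers]
= ((b^(-51) · a^(-6)) · ((b^4)^(-3))) / b^3    [power of a power]
= ((b^(-51) · a^(-6)) · b^(-12)) / b^3    [power of a power]
= a^(-6)·b^(-66)    [quotient of powers; product of powers]

a^(-6)·b^(-66)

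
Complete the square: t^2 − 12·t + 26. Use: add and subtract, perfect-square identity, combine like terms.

t^2 − 12·t + 26
= t^2 − 12·t + 36 − 36 + 26    [add and subtract 36]
= (t − 6)^2 − 36 + 26    [perfect-square identity]
= (t − 6)^2 − 10    [combine constants]

(t − 6)^2 − 10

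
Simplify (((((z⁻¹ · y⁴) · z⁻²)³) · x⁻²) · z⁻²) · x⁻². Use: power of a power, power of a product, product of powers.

(((((z⁻¹ · y⁴) · z⁻²)³) · x⁻²) · z⁻²) · x⁻²
= (((((z⁻¹ · y⁴)³) · ((z⁻²)³)) · x⁻²) · z⁻²) · x⁻²    [power of a product]
= ((((((z⁻¹)³) · ((y⁴)³)) · ((z⁻²)³)) · x⁻²) · z⁻²) · x⁻²    [power of a product]
= ((((z⁻³ · ((y⁴)³)) · ((z⁻²)³)) · x⁻²) · z⁻²) · x⁻²    [power of a power]
= ((((z⁻³ · y¹²) · ((z⁻²)³)) · x⁻²) · z⁻²) · x⁻²    [power of a power]
= ((((z⁻³ · y¹²) · z⁻⁶) · x⁻²) · z⁻²) · x⁻²    [power of a power]
= x⁻⁴y¹²z⁻¹¹    [product of powers]

x⁻⁴y¹²z⁻¹¹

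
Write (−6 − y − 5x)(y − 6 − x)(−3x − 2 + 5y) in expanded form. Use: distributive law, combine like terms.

−180x − 72 + 180y − 118x^2 + 188xy − 17xy^2 + 2y^2 − 5y^3 + 37x^2y − 15x^3

(−6 − y − 5x)(y − 6 − x)(−3x − 2 + 5y)
= (−6y + 36 + 6x − y^2 + 6y + xy − 5xy + 30x + 5x^2)(−3x − 2 + 5y)    [distributive law]
= (36 + 36x − y^2 − 4xy + 5x^2)(−3x − 2 + 5y)    [combine like terms]
= −108x − 72 + 180y − 108x^2 − 72x + 180xy + 3xy^2 + 2y^2 − 5y^3 + 12x^2y + 8xy − 20xy^2 − 15x^3 − 10x^2 + 25x^2y    [distributive law]
= −180x − 72 + 180y − 118x^2 + 188xy − 17xy^2 + 2y^2 − 5y^3 + 37x^2y − 15x^3    [combine like terms]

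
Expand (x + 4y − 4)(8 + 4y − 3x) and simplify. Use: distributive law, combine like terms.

(x + 4y − 4)(8 + 4y − 3x)
= 8x + 4xy − 3x^2 + 32y + 16y^2 − 12xy − 32 − 16y + 12x    [distributive law]
= 20x − 8xy − 3x^2 + 16y + 16y^2 − 32    [combine like terms]

20x − 8xy − 3x^2 + 16y + 16y^2 − 32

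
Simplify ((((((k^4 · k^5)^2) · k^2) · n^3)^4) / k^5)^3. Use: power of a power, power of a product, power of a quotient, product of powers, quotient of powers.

((((((k^4 · k^5)^2) · k^2) · n^3)^4) / k^5)^3
= ((((((k^4 · k^5)^2) · k^2) · n^3)^4)^3) / ((k^5)^3)    [power of a quotient]
= (((((k^4 · k^5)^2) · k^2) · n^3)^12) / ((k^5)^3)    [power of a power]
= (((((k^4 · k^5)^2) · k^2)^12) · ((n^3)^12)) / ((k^5)^3)    [power of a product]
= (((((k^4 · k^5)^2)^12) · ((k^2)^12)) · ((n^3)^12)) / ((k^5)^3)    [power of a product]
= ((((k^4 · k^5)^24) · ((k^2)^12)) · ((n^3)^12)) / ((k^5)^3)    [power of a power]
= (((((k^4)^24) · ((k^5)^24)) · ((k^2)^12)) · ((n^3)^12)) / ((k^5)^3)    [power of a product]
= (((k^96 · ((k^5)^24)) · ((k^2)^12)) · ((n^3)^12)) / ((k^5)^3)    [power of a power]
= (((k^96 · k^120) · ((k^2)^12)) · ((n^3)^12)) / ((k^5)^3)    [power of a power]
= ((k^216 · ((k^2)^12)) · ((n^3)^12)) / ((k^5)^3)    [product of powers]
= ((k^216 · k^24) · ((n^3)^12)) / ((k^5)^3)    [power of a power]
= (k^240 · ((n^3)^12)) / ((k^5)^3)    [product of powers]
= (k^240 · n^36) / ((k^5)^3)    [power of a power]
= (k^240 · n^36) / k^15    [power of a power]
= k^225·n^36    [quotient of powers]

k^225·n^36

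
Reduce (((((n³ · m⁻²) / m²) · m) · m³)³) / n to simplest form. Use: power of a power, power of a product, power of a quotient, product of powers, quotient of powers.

(((((n³ · m⁻²) / m²) · m) · m³)³) / n
= (((((n³ · m⁻²) / m²) · m)³) · ((m³)³)) / n    [power of a product]
= (((((n³ · m⁻²) / m²)³) · (m³)) · ((m³)³)) / n    [power of a product]
= (((((n³ · m⁻²)³) / ((m²)³)) · (m³)) · ((m³)³)) / n    [power of a quotient]
= ((((((n³)³) · ((m⁻²)³)) / ((m²)³)) · (m³)) · ((m³)³)) / n    [power of a product]
= ((((n⁹ · ((m⁻²)³)) / ((m²)³)) · (m³)) · ((m³)³)) / n    [power of a power]
= ((((n⁹ · m⁻⁶) / ((m²)³)) · (m³)) · ((m³)³)) / n    [power of a power]
= ((((n⁹ · m⁻⁶) / m⁶) · (m³)) · ((m³)³)) / n    [power of a power]
= ((((n⁹ · m⁻⁶) / m⁶) · m³) · m⁹) / n    [power of a power]
= n⁸    [quotient of powers; product of powers]

n⁸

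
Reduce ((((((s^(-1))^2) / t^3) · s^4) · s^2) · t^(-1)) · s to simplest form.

s^5t^(-4)

((((((s^(-1))^2) / t^3) · s^4) · s^2) · t^(-1)) · s
= ((((s^(-2) / t^3) · s^4) · s^2) · t^(-1)) · s    [power of a power]
= s^5t^(-4)    [quotient of powers; product of powers]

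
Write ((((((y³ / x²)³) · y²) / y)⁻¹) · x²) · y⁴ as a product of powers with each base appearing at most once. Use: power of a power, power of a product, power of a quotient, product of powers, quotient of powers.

((((((y³ / x²)³) · y²) / y)⁻¹) · x²) · y⁴
= ((((((y³ / x²)³) · y²)⁻¹) / (y⁻¹)) · x²) · y⁴    [power of a quotient]
= ((((((y³ / x²)³)⁻¹) · ((y²)⁻¹)) / (y⁻¹)) · x²) · y⁴    [power of a product]
= (((((y³ / x²)⁻³) · ((y²)⁻¹)) / (y⁻¹)) · x²) · y⁴    [power of a power]
= ((((((y³)⁻³) / ((x²)⁻³)) · ((y²)⁻¹)) / (y⁻¹)) · x²) · y⁴    [power of a quotient]
= ((((y⁻⁹ / ((x²)⁻³)) · ((y²)⁻¹)) / (y⁻¹)) · x²) · y⁴    [power of a power]
= ((((y⁻⁹ / x⁻⁶) · ((y²)⁻¹)) / (y⁻¹)) · x²) · y⁴    [power of a power]
= ((((y⁻⁹ / x⁻⁶) · y⁻²) / (y⁻¹)) · x²) · y⁴    [power of a power]
= x⁸y⁻⁶    [quotient of powers; product of powers]

x⁸y⁻⁶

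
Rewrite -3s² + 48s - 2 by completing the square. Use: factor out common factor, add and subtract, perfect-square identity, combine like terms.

-3(s - 8)² + 190

-3s² + 48s - 2
= -3(s² - 16s) - 2    [factor out -3 from the s-terms]
= -3(s² - 16s + 64 - 64) - 2    [add and subtract 64 inside the bracket]
= -3(s - 8)² + 192 - 2    [perfect-square identity]
= -3(s - 8)² + 190    [combine constants]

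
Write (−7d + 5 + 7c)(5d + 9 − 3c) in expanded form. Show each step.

(−7d + 5 + 7c)(5d + 9 − 3c)
= −35d² − 63d + 21cd + 25d + 45 − 15c + 35cd + 63c − 21c²    [distributive law]
= −35d² − 38d + 56cd + 45 + 48c − 21c²    [combine like terms]

−35d² − 38d + 56cd + 45 + 48c − 21c²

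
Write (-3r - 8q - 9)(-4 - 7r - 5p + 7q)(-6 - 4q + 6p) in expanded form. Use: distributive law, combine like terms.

-450r - 510qr + 360pr - 126r^2 - 84qr^2 + 126pr^2 + 150pqr + 90p^2r - 140q^2r + 42q + 460q^2 - 606pq - 496pq^2 + 240p^2q + 224q^3 - 216 - 54p + 270p^2

(-3r - 8q - 9)(-4 - 7r - 5p + 7q)(-6 - 4q + 6p)
= (12r + 21r^2 + 15pr - 21qr + 32q + 56qr + 40pq - 56q^2 + 36 + 63r + 45p - 63q)(-6 - 4q + 6p)    [distributive law]
= (75r + 21r^2 + 15pr + 35qr - 31q + 40pq - 56q^2 + 36 + 45p)(-6 - 4q + 6p)    [combine like terms]
= -450r - 300qr + 450pr - 126r^2 - 84qr^2 + 126pr^2 - 90pr - 60pqr + 90p^2r - 210qr - 140q^2r + 210pqr + 186q + 124q^2 - 186pq - 240pq - 160pq^2 + 240p^2q + 336q^2 + 224q^3 - 336pq^2 - 216 - 144q + 216p - 270p - 180pq + 270p^2    [distributive law]
= -450r - 510qr + 360pr - 126r^2 - 84qr^2 + 126pr^2 + 150pqr + 90p^2r - 140q^2r + 42q + 460q^2 - 606pq - 496pq^2 + 240p^2q + 224q^3 - 216 - 54p + 270p^2    [combine like terms]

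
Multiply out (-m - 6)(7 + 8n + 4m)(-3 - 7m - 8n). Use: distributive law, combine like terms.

387m + 229m^2 + 608mn + 88m^2n + 64mn^2 + 28m^3 + 126 + 480n + 384n^2

(-m - 6)(7 + 8n + 4m)(-3 - 7m - 8n)
= (-7m - 8mn - 4m^2 - 42 - 48n - 24m)(-3 - 7m - 8n)    [distributive law]
= (-31m - 8mn - 4m^2 - 42 - 48n)(-3 - 7m - 8n)    [combine like terms]
= 93m + 217m^2 + 248mn + 24mn + 56m^2n + 64mn^2 + 12m^2 + 28m^3 + 32m^2n + 126 + 294m + 336n + 144n + 336mn + 384n^2    [distributive law]
= 387m + 229m^2 + 608mn + 88m^2n + 64mn^2 + 28m^3 + 126 + 480n + 384n^2    [combine like terms]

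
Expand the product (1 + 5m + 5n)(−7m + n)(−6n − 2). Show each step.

(1 + 5m + 5n)(−7m + n)(−6n − 2)
= (−7m + n − 35m^2 + 5mn − 35mn + 5n^2)(−6n − 2)    [distributive law]
= (−7m + n − 35m^2 − 30mn + 5n^2)(−6n − 2)    [combine like terms]
= 42mn + 14m − 6n^2 − 2n + 210m^2n + 70m^2 + 180mn^2 + 60mn − 30n^3 − 10n^2    [distributive law]
= 102mn + 14m − 16n^2 − 2n + 210m^2n + 70m^2 + 180mn^2 − 30n^3    [combine like terms]

102mn + 14m − 16n^2 − 2n + 210m^2n + 70m^2 + 180mn^2 − 30n^3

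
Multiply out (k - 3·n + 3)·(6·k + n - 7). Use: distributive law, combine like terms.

6·k^2 - 17·k·n + 11·k - 3·n^2 + 24·n - 21

(k - 3·n + 3)·(6·k + n - 7)
= 6·k^2 + k·n - 7·k - 18·k·n - 3·n^2 + 21·n + 18·k + 3·n - 21    [distributive law]
= 6·k^2 - 17·k·n + 11·k - 3·n^2 + 24·n - 21    [combine like terms]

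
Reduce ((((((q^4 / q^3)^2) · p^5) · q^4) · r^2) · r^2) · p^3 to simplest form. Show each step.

p^8·q^6·r^4

((((((q^4 / q^3)^2) · p^5) · q^4) · r^2) · r^2) · p^3
= (((((((q^4)^2) / ((q^3)^2)) · p^5) · q^4) · r^2) · r^2) · p^3    [power of a quotient]
= (((((q^8 / ((q^3)^2)) · p^5) · q^4) · r^2) · r^2) · p^3    [power of a power]
= (((((q^8 / q^6) · p^5) · q^4) · r^2) · r^2) · p^3    [power of a power]
= ((((q^2 · p^5) · q^4) · r^2) · r^2) · p^3    [quotient of powers]
= p^8·q^6·r^4    [product of powers]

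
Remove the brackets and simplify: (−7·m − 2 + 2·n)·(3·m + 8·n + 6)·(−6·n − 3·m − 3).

(−7·m − 2 + 2·n)·(3·m + 8·n + 6)·(−6·n − 3·m − 3)
= (−21·m^2 − 56·m·n − 42·m − 6·m − 16·n − 12 + 6·m·n + 16·n^2 + 12·n)·(−6·n − 3·m − 3)    [distributive law]
= (−21·m^2 − 50·m·n − 48·m − 4·n − 12 + 16·n^2)·(−6·n − 3·m − 3)    [combine like terms]
= 126·m^2·n + 63·m^3 + 63·m^2 + 300·m·n^2 + 150·m^2·n + 150·m·n + 288·m·n + 144·m^2 + 144·m + 24·n^2 + 12·m·n + 12·n + 72·n + 36·m + 36 − 96·n^3 − 48·m·n^2 − 48·n^2    [distributive law]
= 276·m^2·n + 63·m^3 + 207·m^2 + 252·m·n^2 + 450·m·n + 180·m − 24·n^2 + 84·n + 36 − 96·n^3    [combine like terms]

276·m^2·n + 63·m^3 + 207·m^2 + 252·m·n^2 + 450·m·n + 180·m − 24·n^2 + 84·n + 36 − 96·n^3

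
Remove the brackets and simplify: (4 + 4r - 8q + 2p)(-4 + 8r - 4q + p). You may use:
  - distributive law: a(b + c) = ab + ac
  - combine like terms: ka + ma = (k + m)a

-16 + 16r + 16q - 4p + 32r^2 - 80qr + 20pr + 32q^2 - 16pq + 2p^2

(4 + 4r - 8q + 2p)(-4 + 8r - 4q + p)
= -16 + 32r - 16q + 4p - 16r + 32r^2 - 16qr + 4pr + 32q - 64qr + 32q^2 - 8pq - 8p + 16pr - 8pq + 2p^2    [distributive law]
= -16 + 16r + 16q - 4p + 32r^2 - 80qr + 20pr + 32q^2 - 16pq + 2p^2    [combine like terms]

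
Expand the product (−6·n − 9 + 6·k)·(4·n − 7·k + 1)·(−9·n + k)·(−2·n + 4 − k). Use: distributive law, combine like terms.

(−6·n − 9 + 6·k)·(4·n − 7·k + 1)·(−9·n + k)·(−2·n + 4 − k)
= (−24·n^2 + 42·k·n − 6·n − 36·n + 63·k − 9 + 24·k·n − 42·k^2 + 6·k)·(−9·n + k)·(−2·n + 4 − k)    [distributive law]
= (−24·n^2 + 66·k·n − 42·n + 69·k − 9 − 42·k^2)·(−9·n + k)·(−2·n + 4 − k)    [combine like terms]
= (216·n^3 − 24·k·n^2 − 594·k·n^2 + 66·k^2·n + 378·n^2 − 42·k·n − 621·k·n + 69·k^2 + 81·n − 9·k + 378·k^2·n − 42·k^3)·(−2·n + 4 − k)    [distributive law]
= (216·n^3 − 618·k·n^2 + 444·k^2·n + 378·n^2 − 663·k·n + 69·k^2 + 81·n − 9·k − 42·k^3)·(−2·n + 4 − k)    [combine like terms]
= −432·n^4 + 864·n^3 − 216·k·n^3 + 1236·k·n^3 − 2472·k·n^2 + 618·k^2·n^2 − 888·k^2·n^2 + 1776·k^2·n − 444·k^3·n − 756·n^3 + 1512·n^2 − 378·k·n^2 + 1326·k·n^2 − 2652·k·n + 663·k^2·n − 138·k^2·n + 276·k^2 − 69·k^3 − 162·n^2 + 324·n − 81·k·n + 18·k·n − 36·k + 9·k^2 + 84·k^3·n − 168·k^3 + 42·k^4    [distributive law]
= −432·n^4 + 108·n^3 + 1020·k·n^3 − 1524·k·n^2 − 270·k^2·n^2 + 2301·k^2·n − 360·k^3·n + 1350·n^2 − 2715·k·n + 285·k^2 − 237·k^3 + 324·n − 36·k + 42·k^4    [combine like terms]

−432·n^4 + 108·n^3 + 1020·k·n^3 − 1524·k·n^2 − 270·k^2·n^2 + 2301·k^2·n − 360·k^3·n + 1350·n^2 − 2715·k·n + 285·k^2 − 237·k^3 + 324·n − 36·k + 42·k^4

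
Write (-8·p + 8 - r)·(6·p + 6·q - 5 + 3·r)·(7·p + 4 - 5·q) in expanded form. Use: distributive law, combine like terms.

(-8·p + 8 - r)·(6·p + 6·q - 5 + 3·r)·(7·p + 4 - 5·q)
= (-48·p² - 48·p·q + 40·p - 24·p·r + 48·p + 48·q - 40 + 24·r - 6·p·r - 6·q·r + 5·r - 3·r²)·(7·p + 4 - 5·q)    [distributive law]
= (-48·p² - 48·p·q + 88·p - 30·p·r + 48·q - 40 + 29·r - 6·q·r - 3·r²)·(7·p + 4 - 5·q)    [combine like terms]
= -336·p³ - 192·p² + 240·p²·q - 336·p²·q - 192·p·q + 240·p·q² + 616·p² + 352·p - 440·p·q - 210·p²·r - 120·p·r + 150·p·q·r + 336·p·q + 192·q - 240·q² - 280·p - 160 + 200·q + 203·p·r + 116·r - 145·q·r - 42·p·q·r - 24·q·r + 30·q²·r - 21·p·r² - 12·r² + 15·q·r²    [distributive law]
= -336·p³ + 424·p² - 96·p²·q - 296·p·q + 240·p·q² + 72·p - 210·p²·r + 83·p·r + 108·p·q·r + 392·q - 240·q² - 160 + 116·r - 169·q·r + 30·q²·r - 21·p·r² - 12·r² + 15·q·r²    [combine like terms]

-336·p³ + 424·p² - 96·p²·q - 296·p·q + 240·p·q² + 72·p - 210·p²·r + 83·p·r + 108·p·q·r + 392·q - 240·q² - 160 + 116·r - 169·q·r + 30·q²·r - 21·p·r² - 12·r² + 15·q·r²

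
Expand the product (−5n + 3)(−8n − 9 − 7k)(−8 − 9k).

−320n² − 360kn² − 168n − 469kn − 315k²n + 216 + 411k + 189k²

(−5n + 3)(−8n − 9 − 7k)(−8 − 9k)
= (40n² + 45n + 35kn − 24n − 27 − 21k)(−8 − 9k)    [distributive law]
= (40n² + 21n + 35kn − 27 − 21k)(−8 − 9k)    [combine like terms]
= −320n² − 360kn² − 168n − 189kn − 280kn − 315k²n + 216 + 243k + 168k + 189k²    [distributive law]
= −320n² − 360kn² − 168n − 469kn − 315k²n + 216 + 411k + 189k²    [combine like terms]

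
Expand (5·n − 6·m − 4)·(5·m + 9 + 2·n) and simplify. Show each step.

13·m·n + 37·n + 10·n^2 − 30·m^2 − 74·m − 36

(5·n − 6·m − 4)·(5·m + 9 + 2·n)
= 25·m·n + 45·n + 10·n^2 − 30·m^2 − 54·m − 12·m·n − 20·m − 36 − 8·n    [distributive law]
= 13·m·n + 37·n + 10·n^2 − 30·m^2 − 74·m − 36    [combine like terms]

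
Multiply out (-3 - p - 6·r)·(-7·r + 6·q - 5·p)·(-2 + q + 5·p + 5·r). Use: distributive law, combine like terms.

-42·r + 3·q·r + 106·p·r + 21·r² + 36·q - 18·q² - 63·p·q - 30·p + 65·p² - 173·p·q·r + 210·p²·r + 395·p·r² - 6·p·q² - 25·p²·q + 25·p³ - 138·q·r² + 210·r³ - 36·q²·r

(-3 - p - 6·r)·(-7·r + 6·q - 5·p)·(-2 + q + 5·p + 5·r)
= (21·r - 18·q + 15·p + 7·p·r - 6·p·q + 5·p² + 42·r² - 36·q·r + 30·p·r)·(-2 + q + 5·p + 5·r)    [distributive law]
= (21·r - 18·q + 15·p + 37·p·r - 6·p·q + 5·p² + 42·r² - 36·q·r)·(-2 + q + 5·p + 5·r)    [combine like terms]
= -42·r + 21·q·r + 105·p·r + 105·r² + 36·q - 18·q² - 90·p·q - 90·q·r - 30·p + 15·p·q + 75·p² + 75·p·r - 74·p·r + 37·p·q·r + 185·p²·r + 185·p·r² + 12·p·q - 6·p·q² - 30·p²·q - 30·p·q·r - 10·p² + 5·p²·q + 25·p³ + 25·p²·r - 84·r² + 42·q·r² + 210·p·r² + 210·r³ + 72·q·r - 36·q²·r - 180·p·q·r - 180·q·r²    [distributive law]
= -42·r + 3·q·r + 106·p·r + 21·r² + 36·q - 18·q² - 63·p·q - 30·p + 65·p² - 173·p·q·r + 210·p²·r + 395·p·r² - 6·p·q² - 25·p²·q + 25·p³ - 138·q·r² + 210·r³ - 36·q²·r    [combine like terms]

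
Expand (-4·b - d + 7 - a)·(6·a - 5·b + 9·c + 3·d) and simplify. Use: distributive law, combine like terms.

(-4·b - d + 7 - a)·(6·a - 5·b + 9·c + 3·d)
= -24·a·b + 20·b^2 - 36·b·c - 12·b·d - 6·a·d + 5·b·d - 9·c·d - 3·d^2 + 42·a - 35·b + 63·c + 21·d - 6·a^2 + 5·a·b - 9·a·c - 3·a·d    [distributive law]
= -19·a·b + 20·b^2 - 36·b·c - 7·b·d - 9·a·d - 9·c·d - 3·d^2 + 42·a - 35·b + 63·c + 21·d - 6·a^2 - 9·a·c    [combine like terms]

-19·a·b + 20·b^2 - 36·b·c - 7·b·d - 9·a·d - 9·c·d - 3·d^2 + 42·a - 35·b + 63·c + 21·d - 6·a^2 - 9·a·c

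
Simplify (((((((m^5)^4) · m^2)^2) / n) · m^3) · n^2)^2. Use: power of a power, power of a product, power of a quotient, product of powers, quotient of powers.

(((((((m^5)^4) · m^2)^2) / n) · m^3) · n^2)^2
= (((((((m^5)^4) · m^2)^2) / n) · m^3)^2) · ((n^2)^2)    [power of a product]
= (((((((m^5)^4) · m^2)^2) / n)^2) · ((m^3)^2)) · ((n^2)^2)    [power of a product]
= (((((((m^5)^4) · m^2)^2)^2) / (n^2)) · ((m^3)^2)) · ((n^2)^2)    [power of a quotient]
= ((((((m^5)^4) · m^2)^4) / (n^2)) · ((m^3)^2)) · ((n^2)^2)    [power of a power]
= ((((((m^5)^4)^4) · ((m^2)^4)) / (n^2)) · ((m^3)^2)) · ((n^2)^2)    [power of a product]
= (((((m^5)^16) · ((m^2)^4)) / (n^2)) · ((m^3)^2)) · ((n^2)^2)    [power of a power]
= (((m^80 · ((m^2)^4)) / (n^2)) · ((m^3)^2)) · ((n^2)^2)    [power of a power]
= (((m^80 · m^8) / (n^2)) · ((m^3)^2)) · ((n^2)^2)    [power of a power]
= ((m^88 / (n^2)) · ((m^3)^2)) · ((n^2)^2)    [product of powers]
= ((m^88 / n^2) · m^6) · ((n^2)^2)    [power of a power]
= ((m^88 / n^2) · m^6) · n^4    [power of a power]
= m^94·n^2    [quotient of powers; product of powers]

m^94·n^2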